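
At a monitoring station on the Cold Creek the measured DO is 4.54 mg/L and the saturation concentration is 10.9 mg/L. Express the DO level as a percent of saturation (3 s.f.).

% saturation = C/C_s × 100 = 4.54/10.9 × 100 = 41.7 %.

41.7 % saturation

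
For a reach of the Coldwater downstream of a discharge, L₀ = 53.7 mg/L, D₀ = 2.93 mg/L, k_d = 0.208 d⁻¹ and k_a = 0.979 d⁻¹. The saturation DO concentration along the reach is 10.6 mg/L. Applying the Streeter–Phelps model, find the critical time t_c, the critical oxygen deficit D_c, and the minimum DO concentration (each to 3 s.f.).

At the critical point dD/dt = 0, so k_d L₀ e^(−k_d t) = k_a D. Substituting D(t) from the Streeter–Phelps equation and solving for t gives
t_c = ln[(k_a/k_d)(1 − D₀(k_a−k_d)/(k_d L₀))] / (k_a−k_d).
Here k_a−k_d = 0.7710 d⁻¹ and 1 − D₀(k_a−k_d)/(k_d L₀) = 1 − 2.93×0.7710/(0.208×53.7) = 0.7978, so
t_c = ln(4.707 × 0.7978) / 0.7710 = 1.323 / 0.7710 = 1.716 d.
L(t_c) = L₀ e^(−k_d t_c) = 53.7 × 0.6998 = 37.58 mg/L, and at the critical point k_a D_c = k_d L, so D_c = (0.208/0.979) × 37.58 = 7.984 mg/L.
Minimum DO = C_s − D_c = 10.6 − 7.984 = 2.616 mg/L.

t_c ≈ 1.72 d; D_c ≈ 7.98 mg/L; min DO ≈ 2.62 mg/L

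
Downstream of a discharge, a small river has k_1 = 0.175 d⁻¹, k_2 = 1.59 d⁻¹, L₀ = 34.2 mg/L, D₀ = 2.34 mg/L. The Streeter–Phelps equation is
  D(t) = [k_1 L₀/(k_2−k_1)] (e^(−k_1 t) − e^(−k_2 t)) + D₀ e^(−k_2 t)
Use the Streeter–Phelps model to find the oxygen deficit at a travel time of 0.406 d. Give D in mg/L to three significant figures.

D ≈ 2.95 mg/L

k_1 L₀/(k_2−k_1) = 0.175×34.2/(1.59−0.175) = 5.985/1.415 = 4.230 mg/L.
e^(−k_1 t) = e^(−0.175×0.4060) = 0.9314; e^(−k_2 t) = e^(−1.59×0.4060) = 0.5244.
D = 4.230 × (0.9314 − 0.5244) + 2.34 × 0.5244 = 1.722 + 1.227 = 2.949 mg/L.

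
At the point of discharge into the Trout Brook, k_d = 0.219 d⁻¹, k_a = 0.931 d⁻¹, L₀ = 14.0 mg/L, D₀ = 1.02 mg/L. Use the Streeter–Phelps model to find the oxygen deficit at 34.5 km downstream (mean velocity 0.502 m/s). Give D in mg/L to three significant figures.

D ≈ 2.05 mg/L

Travel time t = x/v = 34.5 km / (0.502 m/s) = 34500 m / 0.502 m/s = 68730 s = 0.7954 d.
k_d L₀/(k_a−k_d) = 0.219×14.0/(0.931−0.219) = 3.066/0.7120 = 4.306 mg/L.
e^(−k_d t) = e^(−0.219×0.7954) = 0.8401; e^(−k_a t) = e^(−0.931×0.7954) = 0.4769.
D = 4.306 × (0.8401 − 0.4769) + 1.02 × 0.4769 = 1.564 + 0.4864 = 2.051 mg/L.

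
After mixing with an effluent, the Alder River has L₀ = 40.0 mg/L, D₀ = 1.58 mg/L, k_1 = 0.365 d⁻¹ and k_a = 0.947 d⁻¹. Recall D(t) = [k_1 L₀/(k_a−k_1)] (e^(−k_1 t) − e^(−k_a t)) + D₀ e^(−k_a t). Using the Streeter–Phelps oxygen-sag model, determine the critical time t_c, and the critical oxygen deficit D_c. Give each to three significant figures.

At the critical point dD/dt = 0, so k_1 L₀ e^(−k_1 t) = k_a D. Substituting D(t) from the Streeter–Phelps equation and solving for t gives
t_c = ln[(k_a/k_1)(1 − D₀(k_a−k_1)/(k_1 L₀))] / (k_a−k_1).
Here k_a−k_1 = 0.5820 d⁻¹ and 1 − D₀(k_a−k_1)/(k_1 L₀) = 1 − 1.58×0.5820/(0.365×40.0) = 0.9370, so
t_c = ln(2.595 × 0.9370) / 0.5820 = 0.8883 / 0.5820 = 1.526 d.
D_c = (k_1/k_a) L₀ e^(−k_1 t_c) = (0.365/0.947) × 40.0 × e^(−0.365×1.526) = 0.3854 × 40.0 × 0.5729 = 8.832 mg/L.

t_c ≈ 1.53 d; D_c ≈ 8.83 mg/L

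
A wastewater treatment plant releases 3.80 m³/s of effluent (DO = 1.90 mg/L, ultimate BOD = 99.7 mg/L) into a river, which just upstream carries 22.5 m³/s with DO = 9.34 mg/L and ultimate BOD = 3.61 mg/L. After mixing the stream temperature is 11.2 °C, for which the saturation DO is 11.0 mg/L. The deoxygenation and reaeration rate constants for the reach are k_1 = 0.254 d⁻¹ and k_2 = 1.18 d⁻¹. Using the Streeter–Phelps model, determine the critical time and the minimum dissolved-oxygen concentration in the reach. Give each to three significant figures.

t_c ≈ 0.747 d; minimum DO ≈ 7.89 mg/L

Mixed DO = (22.5×9.34 + 3.80×1.90)/(22.5+3.80) = 217.4/26.30 = 8.265 mg/L.
Mixed L₀ = (22.5×3.61 + 3.80×99.7)/(26.30) = 460.1/26.30 = 17.49 mg/L.
Initial deficit D₀ = C_s − DO₀ = 11.0 − 8.265 = 2.735 mg/L.
t_c = (1/0.9260) ln[(1.18/0.254)(1 − 2.735×0.9260/(0.254×17.49))] = 1.080 × ln(1.998) = 0.7473 d.
D_c = (0.254/1.18) × 17.49 × e^(−0.254×0.7473) = 0.2153 × 17.49 × 0.8271 = 3.115 mg/L.
Minimum DO = 11.0 − 3.115 = 7.885 mg/L.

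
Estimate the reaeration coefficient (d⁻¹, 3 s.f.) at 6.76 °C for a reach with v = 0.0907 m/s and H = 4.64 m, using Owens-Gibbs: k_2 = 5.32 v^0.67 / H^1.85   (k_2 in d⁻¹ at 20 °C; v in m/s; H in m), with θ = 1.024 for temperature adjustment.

k_2 ≈ 0.0455 d⁻¹

k_2(20) = 5.32 × 0.0907^0.67 / 4.64^1.85 = 5.32 × 0.2003 / 17.10 = 0.06229 d⁻¹.
k_2(6.76) = 0.06229 × 1.024^(6.76−20) = 0.06229 × 0.7305 = 0.04551 d⁻¹.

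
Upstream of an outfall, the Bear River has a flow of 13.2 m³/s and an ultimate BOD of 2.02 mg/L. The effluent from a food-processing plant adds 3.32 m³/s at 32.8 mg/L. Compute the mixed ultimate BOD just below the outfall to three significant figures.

Flow-weighted mixing: C = (Q_r C_r + Q_w C_w)/(Q_r + Q_w)
= (13.2×2.02 + 3.32×32.8)/(13.2 + 3.32) = 135.6/16.52 = 8.206 mg/L.

8.21 mg/L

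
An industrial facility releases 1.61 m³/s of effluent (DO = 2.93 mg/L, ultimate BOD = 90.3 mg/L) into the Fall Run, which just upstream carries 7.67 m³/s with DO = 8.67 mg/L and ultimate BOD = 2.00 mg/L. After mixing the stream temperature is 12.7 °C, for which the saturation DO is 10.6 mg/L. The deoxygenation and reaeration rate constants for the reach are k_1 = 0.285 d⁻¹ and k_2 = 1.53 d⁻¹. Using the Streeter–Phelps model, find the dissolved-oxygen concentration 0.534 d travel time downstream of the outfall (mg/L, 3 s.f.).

Mixed DO = (7.67×8.67 + 1.61×2.93)/(7.67+1.61) = 71.22/9.280 = 7.674 mg/L.
Mixed L₀ = (7.67×2.00 + 1.61×90.3)/(9.280) = 160.7/9.280 = 17.32 mg/L.
Initial deficit D₀ = C_s − DO₀ = 10.6 − 7.674 = 2.926 mg/L.
D(0.534) = [0.285×17.32/(1.53−0.285)](e^(−0.285×0.534) − e^(−1.53×0.534)) + 2.926 e^(−1.53×0.534)
= 3.965 × (0.8588 − 0.4417) + 2.926 × 0.4417 = 2.946 mg/L.
DO = 10.6 − 2.946 = 7.654 mg/L.

DO ≈ 7.65 mg/L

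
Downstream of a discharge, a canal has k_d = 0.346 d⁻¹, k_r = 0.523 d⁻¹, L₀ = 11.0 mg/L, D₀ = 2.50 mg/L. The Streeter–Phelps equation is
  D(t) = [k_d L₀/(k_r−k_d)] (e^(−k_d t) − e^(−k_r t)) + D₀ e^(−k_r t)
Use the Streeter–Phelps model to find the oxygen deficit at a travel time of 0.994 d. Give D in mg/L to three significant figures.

k_d L₀/(k_r−k_d) = 0.346×11.0/(0.523−0.346) = 3.806/0.1770 = 21.50 mg/L.
e^(−k_d t) = e^(−0.346×0.9940) = 0.7090; e^(−k_r t) = e^(−0.523×0.9940) = 0.5946.
D = 21.50 × (0.7090 − 0.5946) + 2.50 × 0.5946 = 2.459 + 1.487 = 3.946 mg/L.

D ≈ 3.95 mg/L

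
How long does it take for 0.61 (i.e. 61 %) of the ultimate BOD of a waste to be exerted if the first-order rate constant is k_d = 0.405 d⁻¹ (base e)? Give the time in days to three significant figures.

y/L₀ = 1 − e^(−k_d t) = 0.61 ⇒ e^(−k_d t) = 0.390
t = −ln(0.390) / 0.405 = 0.9416 / 0.405 = 2.325 d.

t ≈ 2.32 d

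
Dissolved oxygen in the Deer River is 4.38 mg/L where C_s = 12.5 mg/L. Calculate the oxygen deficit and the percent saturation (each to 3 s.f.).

D ≈ 8.12 mg/L; 35.0 % saturation

D = C_s − C = 12.5 − 4.38 = 8.12 mg/L.
% saturation = 4.38/12.5 × 100 = 35.0 %.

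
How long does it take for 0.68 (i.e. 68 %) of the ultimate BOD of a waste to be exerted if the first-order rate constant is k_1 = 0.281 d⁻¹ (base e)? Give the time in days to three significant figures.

y/L₀ = 1 − e^(−k_1 t) = 0.68 ⇒ e^(−k_1 t) = 0.320
t = −ln(0.320) / 0.281 = 1.139 / 0.281 = 4.055 d.

t ≈ 4.05 d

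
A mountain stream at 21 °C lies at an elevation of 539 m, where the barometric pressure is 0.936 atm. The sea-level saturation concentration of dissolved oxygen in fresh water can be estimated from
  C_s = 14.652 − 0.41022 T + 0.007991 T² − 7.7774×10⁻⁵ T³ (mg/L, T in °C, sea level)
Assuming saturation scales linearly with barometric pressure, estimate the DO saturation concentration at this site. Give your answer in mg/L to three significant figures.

C_s ≈ 8.28 mg/L

At sea level: C_s = 14.652 − 0.41022×21 + 0.007991×21² − 7.7774×10⁻⁵×21³ = 8.841 mg/L.
Pressure correction: C_s' = 8.841 × 0.936 = 8.275 mg/L.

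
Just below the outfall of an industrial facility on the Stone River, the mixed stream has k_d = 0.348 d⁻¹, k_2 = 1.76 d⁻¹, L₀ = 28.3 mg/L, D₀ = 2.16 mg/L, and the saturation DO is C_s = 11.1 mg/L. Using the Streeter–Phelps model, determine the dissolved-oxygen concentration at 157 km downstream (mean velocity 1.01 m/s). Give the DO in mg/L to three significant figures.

DO ≈ 7.57 mg/L

Travel time t = x/v = 157 km / (1.01 m/s) = 157000 m / 1.01 m/s = 155400 s = 1.799 d.
k_d L₀/(k_2−k_d) = 0.348×28.3/(1.76−0.348) = 9.848/1.412 = 6.975 mg/L.
e^(−k_d t) = e^(−0.348×1.799) = 0.5347; e^(−k_2 t) = e^(−1.76×1.799) = 0.04215.
D = 6.975 × (0.5347 − 0.04215) + 2.16 × 0.04215 = 3.435 + 0.09105 = 3.526 mg/L.
DO = C_s − D = 11.1 − 3.526 = 7.574 mg/L.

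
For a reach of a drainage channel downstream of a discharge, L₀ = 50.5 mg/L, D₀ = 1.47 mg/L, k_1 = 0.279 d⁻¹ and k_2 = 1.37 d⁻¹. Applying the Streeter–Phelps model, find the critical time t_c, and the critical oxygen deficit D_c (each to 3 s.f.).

t_c = [1/(k_2−k_1)] ln[(k_2/k_1)(1 − D₀(k_2−k_1)/(k_1 L₀))]
= [1/(1.37−0.279)] ln[(1.37/0.279)(1 − 1.47×1.091/(0.279×50.5))]
= (1/1.091) ln[4.910 × 0.8862] = 0.9166 × ln(4.351) = 0.9166 × 1.471 = 1.348 d.
D_c = (k_1/k_2) L₀ e^(−k_1 t_c) = (0.279/1.37) × 50.5 × e^(−0.279×1.348) = 0.2036 × 50.5 × 0.6866 = 7.061 mg/L.

t_c ≈ 1.35 d; D_c ≈ 7.06 mg/L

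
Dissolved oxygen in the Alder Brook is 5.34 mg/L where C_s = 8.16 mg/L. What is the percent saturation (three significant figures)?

% saturation = C/C_s × 100 = 5.34/8.16 × 100 = 65.4 %.

65.4 % saturation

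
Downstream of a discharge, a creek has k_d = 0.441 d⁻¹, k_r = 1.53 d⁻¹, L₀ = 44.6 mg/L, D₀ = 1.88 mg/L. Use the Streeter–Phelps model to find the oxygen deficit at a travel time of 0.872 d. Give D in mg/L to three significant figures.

k_d L₀/(k_r−k_d) = 0.441×44.6/(1.53−0.441) = 19.67/1.089 = 18.06 mg/L.
e^(−k_d t) = e^(−0.441×0.8720) = 0.6808; e^(−k_r t) = e^(−1.53×0.8720) = 0.2634.
D = 18.06 × (0.6808 − 0.2634) + 1.88 × 0.2634 = 7.538 + 0.4952 = 8.033 mg/L.

D ≈ 8.03 mg/L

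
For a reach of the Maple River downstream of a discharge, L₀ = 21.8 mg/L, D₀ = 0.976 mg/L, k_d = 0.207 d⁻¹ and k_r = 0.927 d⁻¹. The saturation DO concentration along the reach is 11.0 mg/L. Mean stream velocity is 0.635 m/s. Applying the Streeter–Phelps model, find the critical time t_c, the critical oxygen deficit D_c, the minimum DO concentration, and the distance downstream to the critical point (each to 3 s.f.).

With k_r/k_d = 4.478 and 1 − D₀(k_r−k_d)/(k_d L₀) = 0.8443,
t_c = ln(4.478 × 0.8443) / (0.927 − 0.207) = ln(3.781) / 0.7200 = 1.330/0.7200 = 1.847 d.
D_c = (k_d/k_r) L₀ e^(−k_d t_c) = (0.207/0.927) × 21.8 × e^(−0.207×1.847) = 0.2233 × 21.8 × 0.6822 = 3.321 mg/L.
Minimum DO = C_s − D_c = 11.0 − 3.321 = 7.679 mg/L.
x_c = v t_c = 0.635 m/s × 1.847 d × 86400 s/d = 101300 m ≈ 101 km.

t_c ≈ 1.85 d; D_c ≈ 3.32 mg/L; min DO ≈ 7.68 mg/L; x_c ≈ 101 km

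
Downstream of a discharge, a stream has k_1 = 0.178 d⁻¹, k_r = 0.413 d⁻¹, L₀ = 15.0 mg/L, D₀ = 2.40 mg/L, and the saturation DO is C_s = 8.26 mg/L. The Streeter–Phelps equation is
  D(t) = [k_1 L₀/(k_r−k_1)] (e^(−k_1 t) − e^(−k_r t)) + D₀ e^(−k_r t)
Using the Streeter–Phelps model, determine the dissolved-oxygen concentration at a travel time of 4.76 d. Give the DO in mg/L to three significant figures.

DO ≈ 4.65 mg/L

k_1 L₀/(k_r−k_1) = 0.178×15.0/(0.413−0.178) = 2.670/0.2350 = 11.36 mg/L.
e^(−k_1 t) = e^(−0.178×4.760) = 0.4286; e^(−k_r t) = e^(−0.413×4.760) = 0.1400.
D = 11.36 × (0.4286 − 0.1400) + 2.40 × 0.1400 = 3.278 + 0.3361 = 3.614 mg/L.
DO = C_s − D = 8.26 − 3.614 = 4.646 mg/L.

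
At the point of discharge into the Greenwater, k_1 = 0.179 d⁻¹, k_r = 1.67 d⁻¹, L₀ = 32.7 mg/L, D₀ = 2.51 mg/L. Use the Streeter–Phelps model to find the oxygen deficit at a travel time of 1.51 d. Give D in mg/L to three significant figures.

k_1 L₀/(k_r−k_1) = 0.179×32.7/(1.67−0.179) = 5.853/1.491 = 3.926 mg/L.
e^(−k_1 t) = e^(−0.179×1.510) = 0.7632; e^(−k_r t) = e^(−1.67×1.510) = 0.08032.
D = 3.926 × (0.7632 − 0.08032) + 2.51 × 0.08032 = 2.681 + 0.2016 = 2.882 mg/L.

D ≈ 2.88 mg/L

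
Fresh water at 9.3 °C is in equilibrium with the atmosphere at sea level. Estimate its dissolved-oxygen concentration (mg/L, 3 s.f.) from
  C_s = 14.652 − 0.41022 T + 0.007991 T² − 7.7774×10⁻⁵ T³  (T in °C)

C_s ≈ 11.5 mg/L

C_s = 14.652 − 0.41022×9.3 + 0.007991×9.3² − 7.7774×10⁻⁵×9.3³ = 11.47 mg/L.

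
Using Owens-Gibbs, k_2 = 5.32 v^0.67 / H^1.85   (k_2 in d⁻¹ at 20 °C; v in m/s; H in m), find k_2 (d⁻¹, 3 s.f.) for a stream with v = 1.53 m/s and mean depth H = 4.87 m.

k_2 ≈ 0.378 d⁻¹

k_2 = 5.32 × 1.53^0.67 / 4.87^1.85 = 5.32 × 1.330 / 18.70 = 0.3782 d⁻¹.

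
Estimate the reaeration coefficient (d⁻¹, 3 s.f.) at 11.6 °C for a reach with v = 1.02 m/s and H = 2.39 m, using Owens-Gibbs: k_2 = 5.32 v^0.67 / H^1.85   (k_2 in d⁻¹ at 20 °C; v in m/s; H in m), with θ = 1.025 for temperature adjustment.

k_2(20) = 5.32 × 1.02^0.67 / 2.39^1.85 = 5.32 × 1.013 / 5.012 = 1.076 d⁻¹.
k_2(11.6) = 1.076 × 1.025^(11.6−20) = 1.076 × 0.8127 = 0.8741 d⁻¹.

k_2 ≈ 0.874 d⁻¹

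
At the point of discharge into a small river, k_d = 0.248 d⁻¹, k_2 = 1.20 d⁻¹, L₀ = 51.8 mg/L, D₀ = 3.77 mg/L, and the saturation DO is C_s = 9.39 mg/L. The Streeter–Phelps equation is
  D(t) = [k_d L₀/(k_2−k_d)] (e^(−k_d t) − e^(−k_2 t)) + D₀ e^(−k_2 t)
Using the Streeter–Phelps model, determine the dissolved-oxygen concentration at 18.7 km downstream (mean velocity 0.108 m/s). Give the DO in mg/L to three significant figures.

DO ≈ 2.06 mg/L

Travel time t = x/v = 18.7 km / (0.108 m/s) = 18700 m / 0.108 m/s = 173100 s = 2.004 d.
k_d L₀/(k_2−k_d) = 0.248×51.8/(1.20−0.248) = 12.85/0.9520 = 13.49 mg/L.
e^(−k_d t) = e^(−0.248×2.004) = 0.6084; e^(−k_2 t) = e^(−1.20×2.004) = 0.09028.
D = 13.49 × (0.6084 − 0.09028) + 3.77 × 0.09028 = 6.991 + 0.3404 = 7.331 mg/L.
DO = C_s − D = 9.39 − 7.331 = 2.059 mg/L.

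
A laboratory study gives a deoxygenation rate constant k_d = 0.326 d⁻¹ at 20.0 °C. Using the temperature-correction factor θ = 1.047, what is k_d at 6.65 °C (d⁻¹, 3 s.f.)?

k_d ≈ 0.177 d⁻¹

k_d(T₂) = k_d(T₁) · θ^(T₂−T₁) = 0.326 × 1.047^(6.65−20.0)
= 0.326 × 1.047^-13.3 = 0.326 × 0.5416 = 0.1766 d⁻¹.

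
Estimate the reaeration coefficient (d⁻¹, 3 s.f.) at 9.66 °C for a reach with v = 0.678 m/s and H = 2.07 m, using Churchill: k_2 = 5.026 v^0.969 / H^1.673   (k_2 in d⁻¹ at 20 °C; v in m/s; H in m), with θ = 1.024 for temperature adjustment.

k_2 ≈ 0.799 d⁻¹

k_2(20) = 5.026 × 0.678^0.969 / 2.07^1.673 = 5.026 × 0.6862 / 3.378 = 1.021 d⁻¹.
k_2(9.66) = 1.021 × 1.024^(9.66−20) = 1.021 × 0.7825 = 0.7990 d⁻¹.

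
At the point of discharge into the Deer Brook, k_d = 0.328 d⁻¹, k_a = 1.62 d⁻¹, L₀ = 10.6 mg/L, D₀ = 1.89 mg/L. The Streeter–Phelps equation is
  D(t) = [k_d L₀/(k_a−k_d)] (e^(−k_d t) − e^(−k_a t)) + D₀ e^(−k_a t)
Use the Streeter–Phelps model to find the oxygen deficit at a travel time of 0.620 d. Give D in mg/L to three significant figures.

D ≈ 1.90 mg/L

k_d L₀/(k_a−k_d) = 0.328×10.6/(1.62−0.328) = 3.477/1.292 = 2.691 mg/L.
e^(−k_d t) = e^(−0.328×0.6200) = 0.8160; e^(−k_a t) = e^(−1.62×0.6200) = 0.3663.
D = 2.691 × (0.8160 − 0.3663) + 1.89 × 0.3663 = 1.210 + 0.6922 = 1.902 mg/L.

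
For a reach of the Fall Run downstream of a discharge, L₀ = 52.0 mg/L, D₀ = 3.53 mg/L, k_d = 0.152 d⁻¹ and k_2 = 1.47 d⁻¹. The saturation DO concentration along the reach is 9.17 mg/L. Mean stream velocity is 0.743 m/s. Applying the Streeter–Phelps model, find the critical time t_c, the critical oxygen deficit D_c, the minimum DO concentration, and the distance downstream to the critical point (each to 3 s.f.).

t_c ≈ 1.05 d; D_c ≈ 4.59 mg/L; min DO ≈ 4.58 mg/L; x_c ≈ 67.3 km

t_c = [1/(k_2−k_d)] ln[(k_2/k_d)(1 − D₀(k_2−k_d)/(k_d L₀))]
= [1/(1.47−0.152)] ln[(1.47/0.152)(1 − 3.53×1.318/(0.152×52.0))]
= (1/1.318) ln[9.671 × 0.4114] = 0.7587 × ln(3.978) = 0.7587 × 1.381 = 1.048 d.
D_c = (k_d/k_2) L₀ e^(−k_d t_c) = (0.152/1.47) × 52.0 × e^(−0.152×1.048) = 0.1034 × 52.0 × 0.8528 = 4.585 mg/L.
Minimum DO = C_s − D_c = 9.17 − 4.585 = 4.585 mg/L.
x_c = v t_c = 0.743 m/s × 1.048 d × 86400 s/d = 67260 m ≈ 67.3 km.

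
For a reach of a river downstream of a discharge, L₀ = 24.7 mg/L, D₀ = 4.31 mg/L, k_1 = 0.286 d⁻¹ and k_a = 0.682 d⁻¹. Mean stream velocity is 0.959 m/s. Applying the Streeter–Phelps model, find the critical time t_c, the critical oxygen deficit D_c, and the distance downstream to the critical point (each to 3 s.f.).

t_c ≈ 1.50 d; D_c ≈ 6.75 mg/L; x_c ≈ 124 km

At the critical point dD/dt = 0, so k_1 L₀ e^(−k_1 t) = k_a D. Substituting D(t) from the Streeter–Phelps equation and solving for t gives
t_c = ln[(k_a/k_1)(1 − D₀(k_a−k_1)/(k_1 L₀))] / (k_a−k_1).
Here k_a−k_1 = 0.3960 d⁻¹ and 1 − D₀(k_a−k_1)/(k_1 L₀) = 1 − 4.31×0.3960/(0.286×24.7) = 0.7584, so
t_c = ln(2.385 × 0.7584) / 0.3960 = 0.5925 / 0.3960 = 1.496 d.
D_c = (k_1/k_a) L₀ e^(−k_1 t_c) = (0.286/0.682) × 24.7 × e^(−0.286×1.496) = 0.4194 × 24.7 × 0.6519 = 6.752 mg/L.
x_c = v t_c = 0.959 m/s × 1.496 d × 86400 s/d = 124000 m ≈ 124 km.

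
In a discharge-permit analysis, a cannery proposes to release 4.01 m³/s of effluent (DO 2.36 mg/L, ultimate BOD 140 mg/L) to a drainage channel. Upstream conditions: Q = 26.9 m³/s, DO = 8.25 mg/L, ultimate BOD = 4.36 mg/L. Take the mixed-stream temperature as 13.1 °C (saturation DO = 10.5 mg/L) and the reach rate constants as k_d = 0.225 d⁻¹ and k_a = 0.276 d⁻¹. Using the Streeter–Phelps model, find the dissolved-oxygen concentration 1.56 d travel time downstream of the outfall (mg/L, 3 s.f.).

Mixed DO = (26.9×8.25 + 4.01×2.36)/(26.9+4.01) = 231.4/30.91 = 7.486 mg/L.
Mixed L₀ = (26.9×4.36 + 4.01×140)/(30.91) = 678.7/30.91 = 21.96 mg/L.
Initial deficit D₀ = C_s − DO₀ = 10.5 − 7.486 = 3.014 mg/L.
D(1.56) = [0.225×21.96/(0.276−0.225)](e^(−0.225×1.56) − e^(−0.276×1.56)) + 3.014 e^(−0.276×1.56)
= 96.87 × (0.7040 − 0.6501) + 3.014 × 0.6501 = 7.175 mg/L.
DO = 10.5 − 7.175 = 3.325 mg/L.

DO ≈ 3.33 mg/L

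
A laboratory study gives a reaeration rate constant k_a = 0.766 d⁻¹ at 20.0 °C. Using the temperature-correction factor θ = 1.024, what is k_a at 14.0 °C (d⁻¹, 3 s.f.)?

k_a(T₂) = k_a(T₁) · θ^(T₂−T₁) = 0.766 × 1.024^(14.0−20.0)
= 0.766 × 1.024^-6.00 = 0.766 × 0.8674 = 0.6644 d⁻¹.

k_a ≈ 0.664 d⁻¹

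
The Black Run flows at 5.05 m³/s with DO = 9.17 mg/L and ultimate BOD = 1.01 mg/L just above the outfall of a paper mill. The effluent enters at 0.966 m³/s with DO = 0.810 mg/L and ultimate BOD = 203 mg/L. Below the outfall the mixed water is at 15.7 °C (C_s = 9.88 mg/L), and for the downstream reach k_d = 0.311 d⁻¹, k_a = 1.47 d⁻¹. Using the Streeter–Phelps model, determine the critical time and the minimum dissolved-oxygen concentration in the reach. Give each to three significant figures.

t_c ≈ 1.12 d; minimum DO ≈ 4.88 mg/L

Mixed DO = (5.05×9.17 + 0.966×0.810)/(5.05+0.966) = 47.09/6.016 = 7.828 mg/L.
Mixed L₀ = (5.05×1.01 + 0.966×203)/(6.016) = 201.2/6.016 = 33.44 mg/L.
Initial deficit D₀ = C_s − DO₀ = 9.88 − 7.828 = 2.052 mg/L.
t_c = (1/1.159) ln[(1.47/0.311)(1 − 2.052×1.159/(0.311×33.44))] = 0.8628 × ln(3.646) = 1.116 d.
D_c = (0.311/1.47) × 33.44 × e^(−0.311×1.116) = 0.2116 × 33.44 × 0.7067 = 5.001 mg/L.
Minimum DO = 9.88 − 5.001 = 4.879 mg/L.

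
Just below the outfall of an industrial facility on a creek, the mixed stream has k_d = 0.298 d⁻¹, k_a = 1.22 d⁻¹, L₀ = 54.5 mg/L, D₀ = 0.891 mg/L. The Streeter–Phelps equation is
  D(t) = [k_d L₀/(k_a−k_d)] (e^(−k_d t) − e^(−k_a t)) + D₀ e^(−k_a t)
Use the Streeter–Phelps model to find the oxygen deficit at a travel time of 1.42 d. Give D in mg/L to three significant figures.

D ≈ 8.58 mg/L

k_d L₀/(k_a−k_d) = 0.298×54.5/(1.22−0.298) = 16.24/0.9220 = 17.61 mg/L.
e^(−k_d t) = e^(−0.298×1.420) = 0.6550; e^(−k_a t) = e^(−1.22×1.420) = 0.1769.
D = 17.61 × (0.6550 − 0.1769) + 0.891 × 0.1769 = 8.422 + 0.1576 = 8.580 mg/L.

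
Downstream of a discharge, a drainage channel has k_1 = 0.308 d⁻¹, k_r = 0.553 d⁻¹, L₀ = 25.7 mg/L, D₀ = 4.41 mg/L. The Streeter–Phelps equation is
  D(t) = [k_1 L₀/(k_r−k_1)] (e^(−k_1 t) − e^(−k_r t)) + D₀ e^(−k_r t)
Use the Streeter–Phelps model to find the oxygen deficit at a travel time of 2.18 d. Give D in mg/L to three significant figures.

D ≈ 8.15 mg/L

k_1 L₀/(k_r−k_1) = 0.308×25.7/(0.553−0.308) = 7.916/0.2450 = 32.31 mg/L.
e^(−k_1 t) = e^(−0.308×2.180) = 0.5110; e^(−k_r t) = e^(−0.553×2.180) = 0.2995.
D = 32.31 × (0.5110 − 0.2995) + 4.41 × 0.2995 = 6.831 + 1.321 = 8.152 mg/L.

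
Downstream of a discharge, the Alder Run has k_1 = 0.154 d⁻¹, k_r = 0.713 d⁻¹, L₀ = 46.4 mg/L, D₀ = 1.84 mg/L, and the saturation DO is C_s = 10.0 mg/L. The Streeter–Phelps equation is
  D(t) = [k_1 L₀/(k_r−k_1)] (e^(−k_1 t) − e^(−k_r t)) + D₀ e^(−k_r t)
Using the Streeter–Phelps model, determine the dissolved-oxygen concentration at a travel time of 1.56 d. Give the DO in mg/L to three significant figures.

DO ≈ 3.55 mg/L

k_1 L₀/(k_r−k_1) = 0.154×46.4/(0.713−0.154) = 7.146/0.5590 = 12.78 mg/L.
e^(−k_1 t) = e^(−0.154×1.560) = 0.7864; e^(−k_r t) = e^(−0.713×1.560) = 0.3288.
D = 12.78 × (0.7864 − 0.3288) + 1.84 × 0.3288 = 5.850 + 0.6050 = 6.455 mg/L.
DO = C_s − D = 10.0 − 6.455 = 3.545 mg/L.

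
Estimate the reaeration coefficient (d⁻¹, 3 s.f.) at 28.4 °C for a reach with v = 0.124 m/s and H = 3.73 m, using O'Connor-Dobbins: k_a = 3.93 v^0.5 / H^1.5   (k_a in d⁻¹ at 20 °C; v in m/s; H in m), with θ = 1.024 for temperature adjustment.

k_a(20) = 3.93 × 0.124^0.5 / 3.73^1.5 = 3.93 × 0.3521 / 7.204 = 0.1921 d⁻¹.
k_a(28.4) = 0.1921 × 1.024^(28.4−20) = 0.1921 × 1.220 = 0.2345 d⁻¹.

k_a ≈ 0.234 d⁻¹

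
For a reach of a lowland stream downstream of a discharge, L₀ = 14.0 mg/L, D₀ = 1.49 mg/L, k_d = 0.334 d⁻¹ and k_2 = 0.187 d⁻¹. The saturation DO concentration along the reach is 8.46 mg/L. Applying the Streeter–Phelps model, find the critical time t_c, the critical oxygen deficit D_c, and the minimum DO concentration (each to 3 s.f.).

t_c ≈ 3.63 d; D_c ≈ 7.43 mg/L; min DO ≈ 1.03 mg/L

t_c = [1/(k_2−k_d)] ln[(k_2/k_d)(1 − D₀(k_2−k_d)/(k_d L₀))]
= [1/(0.187−0.334)] ln[(0.187/0.334)(1 − 1.49×-0.1470/(0.334×14.0))]
= (1/-0.1470) ln[0.5599 × 1.047] = -6.803 × ln(0.5861) = -6.803 × -0.5343 = 3.634 d.
L(t_c) = L₀ e^(−k_d t_c) = 14.0 × 0.2970 = 4.159 mg/L, and at the critical point k_2 D_c = k_d L, so D_c = (0.334/0.187) × 4.159 = 7.428 mg/L.
Minimum DO = C_s − D_c = 8.46 − 7.428 = 1.032 mg/L.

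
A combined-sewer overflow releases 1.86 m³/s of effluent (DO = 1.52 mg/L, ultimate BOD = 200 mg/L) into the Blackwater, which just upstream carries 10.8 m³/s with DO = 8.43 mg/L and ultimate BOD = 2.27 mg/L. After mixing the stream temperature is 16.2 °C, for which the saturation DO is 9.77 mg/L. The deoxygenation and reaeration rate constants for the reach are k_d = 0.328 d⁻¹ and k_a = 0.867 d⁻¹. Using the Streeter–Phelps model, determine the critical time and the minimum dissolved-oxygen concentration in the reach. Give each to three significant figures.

t_c ≈ 1.56 d; minimum DO ≈ 2.66 mg/L

Mixed DO = (10.8×8.43 + 1.86×1.52)/(10.8+1.86) = 93.87/12.66 = 7.415 mg/L.
Mixed L₀ = (10.8×2.27 + 1.86×200)/(12.66) = 396.5/12.66 = 31.32 mg/L.
Initial deficit D₀ = C_s − DO₀ = 9.77 − 7.415 = 2.355 mg/L.
t_c = (1/0.5390) ln[(0.867/0.328)(1 − 2.355×0.5390/(0.328×31.32))] = 1.855 × ln(2.317) = 1.559 d.
D_c = (0.328/0.867) × 31.32 × e^(−0.328×1.559) = 0.3783 × 31.32 × 0.5997 = 7.106 mg/L.
Minimum DO = 9.77 − 7.106 = 2.664 mg/L.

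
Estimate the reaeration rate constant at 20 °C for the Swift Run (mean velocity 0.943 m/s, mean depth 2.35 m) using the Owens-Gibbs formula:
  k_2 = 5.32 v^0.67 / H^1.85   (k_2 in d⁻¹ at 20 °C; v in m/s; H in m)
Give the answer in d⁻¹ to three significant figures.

k_2 ≈ 1.05 d⁻¹

k_2 = 5.32 × 0.943^0.67 / 2.35^1.85 = 5.32 × 0.9614 / 4.858 = 1.053 d⁻¹.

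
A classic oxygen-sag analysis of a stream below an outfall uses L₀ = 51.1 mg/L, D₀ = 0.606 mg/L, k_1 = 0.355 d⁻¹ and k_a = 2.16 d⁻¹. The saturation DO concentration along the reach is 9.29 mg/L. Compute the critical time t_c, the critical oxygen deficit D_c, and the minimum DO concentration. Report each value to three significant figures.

t_c ≈ 0.966 d; D_c ≈ 5.96 mg/L; min DO ≈ 3.33 mg/L

At the critical point dD/dt = 0, so k_1 L₀ e^(−k_1 t) = k_a D. Substituting D(t) from the Streeter–Phelps equation and solving for t gives
t_c = ln[(k_a/k_1)(1 − D₀(k_a−k_1)/(k_1 L₀))] / (k_a−k_1).
Here k_a−k_1 = 1.805 d⁻¹ and 1 − D₀(k_a−k_1)/(k_1 L₀) = 1 − 0.606×1.805/(0.355×51.1) = 0.9397, so
t_c = ln(6.085 × 0.9397) / 1.805 = 1.744 / 1.805 = 0.9660 d.
L(t_c) = L₀ e^(−k_1 t_c) = 51.1 × 0.7097 = 36.27 mg/L, and at the critical point k_a D_c = k_1 L, so D_c = (0.355/2.16) × 36.27 = 5.960 mg/L.
Minimum DO = C_s − D_c = 9.29 − 5.960 = 3.330 mg/L.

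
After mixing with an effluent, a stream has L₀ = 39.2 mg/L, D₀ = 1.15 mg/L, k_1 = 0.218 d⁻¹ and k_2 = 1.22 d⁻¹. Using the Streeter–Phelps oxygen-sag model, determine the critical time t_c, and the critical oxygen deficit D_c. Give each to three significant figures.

At the critical point dD/dt = 0, so k_1 L₀ e^(−k_1 t) = k_2 D. Substituting D(t) from the Streeter–Phelps equation and solving for t gives
t_c = ln[(k_2/k_1)(1 − D₀(k_2−k_1)/(k_1 L₀))] / (k_2−k_1).
Here k_2−k_1 = 1.002 d⁻¹ and 1 − D₀(k_2−k_1)/(k_1 L₀) = 1 − 1.15×1.002/(0.218×39.2) = 0.8652, so
t_c = ln(5.596 × 0.8652) / 1.002 = 1.577 / 1.002 = 1.574 d.
L(t_c) = L₀ e^(−k_1 t_c) = 39.2 × 0.7095 = 27.81 mg/L, and at the critical point k_2 D_c = k_1 L, so D_c = (0.218/1.22) × 27.81 = 4.970 mg/L.

t_c ≈ 1.57 d; D_c ≈ 4.97 mg/L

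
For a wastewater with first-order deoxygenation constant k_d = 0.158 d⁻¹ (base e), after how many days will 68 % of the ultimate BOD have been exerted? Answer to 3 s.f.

t ≈ 7.21 d

y/L₀ = 1 − e^(−k_d t) = 0.68 ⇒ e^(−k_d t) = 0.320
t = −ln(0.320) / 0.158 = 1.139 / 0.158 = 7.212 d.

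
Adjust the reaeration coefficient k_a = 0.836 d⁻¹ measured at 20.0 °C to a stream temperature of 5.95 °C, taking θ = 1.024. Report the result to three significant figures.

k_a ≈ 0.599 d⁻¹

k_a(T₂) = k_a(T₁) · θ^(T₂−T₁) = 0.836 × 1.024^(5.95−20.0)
= 0.836 × 1.024^-14.1 = 0.836 × 0.7166 = 0.5991 d⁻¹.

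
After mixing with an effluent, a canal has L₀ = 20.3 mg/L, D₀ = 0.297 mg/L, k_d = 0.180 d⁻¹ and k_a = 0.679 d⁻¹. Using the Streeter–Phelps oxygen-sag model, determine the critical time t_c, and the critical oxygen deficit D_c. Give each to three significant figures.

With k_a/k_d = 3.772 and 1 − D₀(k_a−k_d)/(k_d L₀) = 0.9594,
t_c = ln(3.772 × 0.9594) / (0.679 − 0.180) = ln(3.619) / 0.4990 = 1.286/0.4990 = 2.578 d.
L(t_c) = L₀ e^(−k_d t_c) = 20.3 × 0.6288 = 12.76 mg/L, and at the critical point k_a D_c = k_d L, so D_c = (0.180/0.679) × 12.76 = 3.384 mg/L.

t_c ≈ 2.58 d; D_c ≈ 3.38 mg/L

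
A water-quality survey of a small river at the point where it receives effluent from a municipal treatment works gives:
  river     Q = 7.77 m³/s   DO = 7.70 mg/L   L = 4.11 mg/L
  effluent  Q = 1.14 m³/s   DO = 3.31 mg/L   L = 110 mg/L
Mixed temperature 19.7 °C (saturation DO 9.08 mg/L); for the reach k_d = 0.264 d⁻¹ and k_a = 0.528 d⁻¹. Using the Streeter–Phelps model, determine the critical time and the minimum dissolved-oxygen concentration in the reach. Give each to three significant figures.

Mixed DO = (7.77×7.70 + 1.14×3.31)/(7.77+1.14) = 63.60/8.910 = 7.138 mg/L.
Mixed L₀ = (7.77×4.11 + 1.14×110)/(8.910) = 157.3/8.910 = 17.66 mg/L.
Initial deficit D₀ = C_s − DO₀ = 9.08 − 7.138 = 1.942 mg/L.
t_c = (1/0.2640) ln[(0.528/0.264)(1 − 1.942×0.2640/(0.264×17.66))] = 3.788 × ln(1.780) = 2.184 d.
D_c = (0.264/0.528) × 17.66 × e^(−0.264×2.184) = 0.5000 × 17.66 × 0.5618 = 4.960 mg/L.
Minimum DO = 9.08 − 4.960 = 4.120 mg/L.

t_c ≈ 2.18 d; minimum DO ≈ 4.12 mg/L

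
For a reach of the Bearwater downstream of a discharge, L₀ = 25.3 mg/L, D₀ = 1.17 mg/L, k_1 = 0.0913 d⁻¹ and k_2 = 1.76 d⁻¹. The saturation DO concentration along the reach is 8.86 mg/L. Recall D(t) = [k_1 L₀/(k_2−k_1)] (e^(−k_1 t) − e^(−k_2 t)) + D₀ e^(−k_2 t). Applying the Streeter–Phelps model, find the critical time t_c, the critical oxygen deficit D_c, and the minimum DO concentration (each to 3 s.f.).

t_c ≈ 0.655 d; D_c ≈ 1.24 mg/L; min DO ≈ 7.62 mg/L

At the critical point dD/dt = 0, so k_1 L₀ e^(−k_1 t) = k_2 D. Substituting D(t) from the Streeter–Phelps equation and solving for t gives
t_c = ln[(k_2/k_1)(1 − D₀(k_2−k_1)/(k_1 L₀))] / (k_2−k_1).
Here k_2−k_1 = 1.669 d⁻¹ and 1 − D₀(k_2−k_1)/(k_1 L₀) = 1 − 1.17×1.669/(0.0913×25.3) = 0.1548, so
t_c = ln(19.28 × 0.1548) / 1.669 = 1.093 / 1.669 = 0.6551 d.
L(t_c) = L₀ e^(−k_1 t_c) = 25.3 × 0.9419 = 23.83 mg/L, and at the critical point k_2 D_c = k_1 L, so D_c = (0.0913/1.76) × 23.83 = 1.236 mg/L.
Minimum DO = C_s − D_c = 8.86 − 1.236 = 7.624 mg/L.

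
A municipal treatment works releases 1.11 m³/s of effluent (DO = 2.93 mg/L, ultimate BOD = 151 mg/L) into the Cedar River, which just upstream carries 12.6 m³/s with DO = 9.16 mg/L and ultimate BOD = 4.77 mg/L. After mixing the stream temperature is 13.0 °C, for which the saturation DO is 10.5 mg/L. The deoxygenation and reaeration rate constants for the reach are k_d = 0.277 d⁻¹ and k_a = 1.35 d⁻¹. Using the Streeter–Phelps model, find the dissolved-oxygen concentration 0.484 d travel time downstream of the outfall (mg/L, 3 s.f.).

DO ≈ 8.02 mg/L

Mixed DO = (12.6×9.16 + 1.11×2.93)/(12.6+1.11) = 118.7/13.71 = 8.656 mg/L.
Mixed L₀ = (12.6×4.77 + 1.11×151)/(13.71) = 227.7/13.71 = 16.61 mg/L.
Initial deficit D₀ = C_s − DO₀ = 10.5 − 8.656 = 1.844 mg/L.
D(0.484) = [0.277×16.61/(1.35−0.277)](e^(−0.277×0.484) − e^(−1.35×0.484)) + 1.844 e^(−1.35×0.484)
= 4.288 × (0.8745 − 0.5203) + 1.844 × 0.5203 = 2.479 mg/L.
DO = 10.5 − 2.479 = 8.021 mg/L.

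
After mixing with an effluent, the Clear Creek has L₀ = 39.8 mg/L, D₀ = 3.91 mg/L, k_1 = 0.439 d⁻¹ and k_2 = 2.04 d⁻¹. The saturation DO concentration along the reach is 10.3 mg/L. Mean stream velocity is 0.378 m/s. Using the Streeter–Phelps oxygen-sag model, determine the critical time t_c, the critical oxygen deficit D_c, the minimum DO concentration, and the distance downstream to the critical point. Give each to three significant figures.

t_c ≈ 0.682 d; D_c ≈ 6.35 mg/L; min DO ≈ 3.95 mg/L; x_c ≈ 22.3 km

With k_2/k_1 = 4.647 and 1 − D₀(k_2−k_1)/(k_1 L₀) = 0.6417,
t_c = ln(4.647 × 0.6417) / (2.04 − 0.439) = ln(2.982) / 1.601 = 1.093/1.601 = 0.6825 d.
L(t_c) = L₀ e^(−k_1 t_c) = 39.8 × 0.7411 = 29.50 mg/L, and at the critical point k_2 D_c = k_1 L, so D_c = (0.439/2.04) × 29.50 = 6.348 mg/L.
Minimum DO = C_s − D_c = 10.3 − 6.348 = 3.952 mg/L.
x_c = v t_c = 0.378 m/s × 0.6825 d × 86400 s/d = 22290 m ≈ 22.3 km.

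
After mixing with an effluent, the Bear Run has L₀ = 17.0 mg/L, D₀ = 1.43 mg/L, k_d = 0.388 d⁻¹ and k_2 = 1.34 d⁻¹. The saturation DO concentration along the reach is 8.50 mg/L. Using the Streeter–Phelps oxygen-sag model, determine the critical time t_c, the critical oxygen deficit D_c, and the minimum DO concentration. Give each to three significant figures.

At the critical point dD/dt = 0, so k_d L₀ e^(−k_d t) = k_2 D. Substituting D(t) from the Streeter–Phelps equation and solving for t gives
t_c = ln[(k_2/k_d)(1 − D₀(k_2−k_d)/(k_d L₀))] / (k_2−k_d).
Here k_2−k_d = 0.9520 d⁻¹ and 1 − D₀(k_2−k_d)/(k_d L₀) = 1 − 1.43×0.9520/(0.388×17.0) = 0.7936, so
t_c = ln(3.454 × 0.7936) / 0.9520 = 1.008 / 0.9520 = 1.059 d.
D_c = (k_d/k_2) L₀ e^(−k_d t_c) = (0.388/1.34) × 17.0 × e^(−0.388×1.059) = 0.2896 × 17.0 × 0.6630 = 3.264 mg/L.
Minimum DO = C_s − D_c = 8.50 − 3.264 = 5.236 mg/L.

t_c ≈ 1.06 d; D_c ≈ 3.26 mg/L; min DO ≈ 5.24 mg/L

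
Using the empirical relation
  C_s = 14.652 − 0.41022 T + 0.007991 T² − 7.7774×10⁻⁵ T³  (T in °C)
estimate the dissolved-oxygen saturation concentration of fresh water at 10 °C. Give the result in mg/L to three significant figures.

C_s = 14.652 − 0.41022×10 + 0.007991×10² − 7.7774×10⁻⁵×10³ = 11.27 mg/L.

C_s ≈ 11.3 mg/L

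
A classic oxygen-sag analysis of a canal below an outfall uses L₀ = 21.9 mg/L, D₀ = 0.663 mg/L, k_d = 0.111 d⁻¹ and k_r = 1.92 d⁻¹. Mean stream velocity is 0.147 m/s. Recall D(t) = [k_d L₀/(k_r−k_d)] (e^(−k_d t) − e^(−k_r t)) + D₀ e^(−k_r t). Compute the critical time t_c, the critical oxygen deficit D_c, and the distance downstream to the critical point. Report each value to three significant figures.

At the critical point dD/dt = 0, so k_d L₀ e^(−k_d t) = k_r D. Substituting D(t) from the Streeter–Phelps equation and solving for t gives
t_c = ln[(k_r/k_d)(1 − D₀(k_r−k_d)/(k_d L₀))] / (k_r−k_d).
Here k_r−k_d = 1.809 d⁻¹ and 1 − D₀(k_r−k_d)/(k_d L₀) = 1 − 0.663×1.809/(0.111×21.9) = 0.5066, so
t_c = ln(17.30 × 0.5066) / 1.809 = 2.171 / 1.809 = 1.200 d.
L(t_c) = L₀ e^(−k_d t_c) = 21.9 × 0.8753 = 19.17 mg/L, and at the critical point k_r D_c = k_d L, so D_c = (0.111/1.92) × 19.17 = 1.108 mg/L.
x_c = v t_c = 0.147 m/s × 1.200 d × 86400 s/d = 15240 m ≈ 15.2 km.

t_c ≈ 1.20 d; D_c ≈ 1.11 mg/L; x_c ≈ 15.2 km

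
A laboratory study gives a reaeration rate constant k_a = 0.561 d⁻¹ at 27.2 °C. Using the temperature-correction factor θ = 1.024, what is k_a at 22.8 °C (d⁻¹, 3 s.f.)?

k_a ≈ 0.505 d⁻¹

k_a(T₂) = k_a(T₁) · θ^(T₂−T₁) = 0.561 × 1.024^(22.8−27.2)
= 0.561 × 1.024^-4.40 = 0.561 × 0.9009 = 0.5054 d⁻¹.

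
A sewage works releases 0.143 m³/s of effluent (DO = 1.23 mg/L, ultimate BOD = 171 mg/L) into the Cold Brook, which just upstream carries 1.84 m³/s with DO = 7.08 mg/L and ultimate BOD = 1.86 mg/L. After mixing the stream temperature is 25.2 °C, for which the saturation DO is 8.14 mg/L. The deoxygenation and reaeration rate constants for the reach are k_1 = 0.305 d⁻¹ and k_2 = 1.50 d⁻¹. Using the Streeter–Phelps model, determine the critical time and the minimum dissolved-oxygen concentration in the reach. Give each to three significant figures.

Mixed DO = (1.84×7.08 + 0.143×1.23)/(1.84+0.143) = 13.20/1.983 = 6.658 mg/L.
Mixed L₀ = (1.84×1.86 + 0.143×171)/(1.983) = 27.88/1.983 = 14.06 mg/L.
Initial deficit D₀ = C_s − DO₀ = 8.14 − 6.658 = 1.482 mg/L.
t_c = (1/1.195) ln[(1.50/0.305)(1 − 1.482×1.195/(0.305×14.06))] = 0.8368 × ln(2.887) = 0.8871 d.
D_c = (0.305/1.50) × 14.06 × e^(−0.305×0.8871) = 0.2033 × 14.06 × 0.7629 = 2.181 mg/L.
Minimum DO = 8.14 − 2.181 = 5.959 mg/L.

t_c ≈ 0.887 d; minimum DO ≈ 5.96 mg/L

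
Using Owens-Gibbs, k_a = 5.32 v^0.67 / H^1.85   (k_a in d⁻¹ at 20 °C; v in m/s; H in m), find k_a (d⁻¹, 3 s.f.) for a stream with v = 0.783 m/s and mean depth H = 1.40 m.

k_a = 5.32 × 0.783^0.67 / 1.40^1.85 = 5.32 × 0.8488 / 1.864 = 2.423 d⁻¹.

k_a ≈ 2.42 d⁻¹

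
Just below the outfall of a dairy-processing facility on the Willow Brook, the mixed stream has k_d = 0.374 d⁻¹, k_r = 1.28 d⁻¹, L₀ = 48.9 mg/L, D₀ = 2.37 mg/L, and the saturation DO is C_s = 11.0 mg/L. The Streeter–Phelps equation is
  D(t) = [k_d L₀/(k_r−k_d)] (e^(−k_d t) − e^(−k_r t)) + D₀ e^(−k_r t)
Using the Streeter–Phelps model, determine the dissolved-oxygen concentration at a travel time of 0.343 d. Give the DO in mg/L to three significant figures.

DO ≈ 4.73 mg/L

k_d L₀/(k_r−k_d) = 0.374×48.9/(1.28−0.374) = 18.29/0.9060 = 20.19 mg/L.
e^(−k_d t) = e^(−0.374×0.3430) = 0.8796; e^(−k_r t) = e^(−1.28×0.3430) = 0.6447.
D = 20.19 × (0.8796 − 0.6447) + 2.37 × 0.6447 = 4.743 + 1.528 = 6.271 mg/L.
DO = C_s − D = 11.0 − 6.271 = 4.729 mg/L.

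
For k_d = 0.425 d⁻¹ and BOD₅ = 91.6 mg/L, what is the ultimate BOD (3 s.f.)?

BOD₅ = L₀(1 − e^(−5k_d)) ⇒ L₀ = BOD₅ / (1 − e^(−5×0.425))
= 91.6 / (1 − 0.1194) = 91.6 / 0.8806 = 104.0 mg/L.

L₀ ≈ 104 mg/L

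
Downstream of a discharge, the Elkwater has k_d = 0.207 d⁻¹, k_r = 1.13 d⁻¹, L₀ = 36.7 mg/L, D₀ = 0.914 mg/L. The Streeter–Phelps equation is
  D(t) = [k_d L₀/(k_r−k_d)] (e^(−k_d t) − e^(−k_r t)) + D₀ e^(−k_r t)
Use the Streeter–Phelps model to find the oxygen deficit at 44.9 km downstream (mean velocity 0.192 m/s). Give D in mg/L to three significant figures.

Travel time t = x/v = 44.9 km / (0.192 m/s) = 44900 m / 0.192 m/s = 233900 s = 2.707 d.
k_d L₀/(k_r−k_d) = 0.207×36.7/(1.13−0.207) = 7.597/0.9230 = 8.231 mg/L.
e^(−k_d t) = e^(−0.207×2.707) = 0.5711; e^(−k_r t) = e^(−1.13×2.707) = 0.04696.
D = 8.231 × (0.5711 − 0.04696) + 0.914 × 0.04696 = 4.314 + 0.04292 = 4.357 mg/L.

D ≈ 4.36 mg/L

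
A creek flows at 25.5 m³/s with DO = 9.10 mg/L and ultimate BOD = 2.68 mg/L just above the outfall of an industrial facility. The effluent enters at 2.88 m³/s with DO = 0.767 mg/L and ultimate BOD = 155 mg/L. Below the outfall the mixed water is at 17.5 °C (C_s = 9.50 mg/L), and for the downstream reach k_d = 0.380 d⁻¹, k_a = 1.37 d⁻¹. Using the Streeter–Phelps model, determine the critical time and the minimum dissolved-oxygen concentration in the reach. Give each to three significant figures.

Mixed DO = (25.5×9.10 + 2.88×0.767)/(25.5+2.88) = 234.3/28.38 = 8.254 mg/L.
Mixed L₀ = (25.5×2.68 + 2.88×155)/(28.38) = 514.7/28.38 = 18.14 mg/L.
Initial deficit D₀ = C_s − DO₀ = 9.50 − 8.254 = 1.246 mg/L.
t_c = (1/0.9900) ln[(1.37/0.380)(1 − 1.246×0.9900/(0.380×18.14))] = 1.010 × ln(2.960) = 1.096 d.
D_c = (0.380/1.37) × 18.14 × e^(−0.380×1.096) = 0.2774 × 18.14 × 0.6593 = 3.317 mg/L.
Minimum DO = 9.50 − 3.317 = 6.183 mg/L.

t_c ≈ 1.10 d; minimum DO ≈ 6.18 mg/L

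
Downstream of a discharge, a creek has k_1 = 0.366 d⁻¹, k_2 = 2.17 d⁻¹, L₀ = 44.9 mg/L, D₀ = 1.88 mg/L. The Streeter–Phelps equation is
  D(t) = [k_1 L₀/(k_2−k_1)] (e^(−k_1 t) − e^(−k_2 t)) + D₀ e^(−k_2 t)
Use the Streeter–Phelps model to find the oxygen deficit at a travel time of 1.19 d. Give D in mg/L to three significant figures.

k_1 L₀/(k_2−k_1) = 0.366×44.9/(2.17−0.366) = 16.43/1.804 = 9.109 mg/L.
e^(−k_1 t) = e^(−0.366×1.190) = 0.6469; e^(−k_2 t) = e^(−2.17×1.190) = 0.07560.
D = 9.109 × (0.6469 − 0.07560) + 1.88 × 0.07560 = 5.204 + 0.1421 = 5.346 mg/L.

D ≈ 5.35 mg/L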